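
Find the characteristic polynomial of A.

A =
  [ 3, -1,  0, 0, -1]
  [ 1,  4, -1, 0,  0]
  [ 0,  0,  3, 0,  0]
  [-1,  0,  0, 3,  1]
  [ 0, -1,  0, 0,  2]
x^5 - 15*x^4 + 90*x^3 - 270*x^2 + 405*x - 243

Expanding det(x·I − A) (e.g. by cofactor expansion or by noting that A is similar to its Jordan form J, which has the same characteristic polynomial as A) gives
  χ_A(x) = x^5 - 15*x^4 + 90*x^3 - 270*x^2 + 405*x - 243
which factors as (x - 3)^5. The eigenvalues (with algebraic multiplicities) are λ = 3 with multiplicity 5.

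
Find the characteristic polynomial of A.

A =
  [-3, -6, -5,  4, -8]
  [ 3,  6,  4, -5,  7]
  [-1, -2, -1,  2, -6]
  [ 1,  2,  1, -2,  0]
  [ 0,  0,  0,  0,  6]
x^5 - 6*x^4

Expanding det(x·I − A) (e.g. by cofactor expansion or by noting that A is similar to its Jordan form J, which has the same characteristic polynomial as A) gives
  χ_A(x) = x^5 - 6*x^4
which factors as x^4*(x - 6). The eigenvalues (with algebraic multiplicities) are λ = 0 with multiplicity 4, λ = 6 with multiplicity 1.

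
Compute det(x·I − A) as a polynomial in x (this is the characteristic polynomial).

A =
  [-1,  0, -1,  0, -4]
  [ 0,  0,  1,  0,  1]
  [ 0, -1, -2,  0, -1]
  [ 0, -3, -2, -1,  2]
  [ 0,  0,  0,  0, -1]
x^5 + 5*x^4 + 10*x^3 + 10*x^2 + 5*x + 1

Expanding det(x·I − A) (e.g. by cofactor expansion or by noting that A is similar to its Jordan form J, which has the same characteristic polynomial as A) gives
  χ_A(x) = x^5 + 5*x^4 + 10*x^3 + 10*x^2 + 5*x + 1
which factors as (x + 1)^5. The eigenvalues (with algebraic multiplicities) are λ = -1 with multiplicity 5.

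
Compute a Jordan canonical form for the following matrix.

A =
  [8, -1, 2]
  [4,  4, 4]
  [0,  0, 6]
J_2(6) ⊕ J_1(6)

The characteristic polynomial is
  det(x·I − A) = x^3 - 18*x^2 + 108*x - 216 = (x - 6)^3

Eigenvalues and multiplicities (the geometric multiplicity of λ is n − rank(A − λI), which equals the number of Jordan blocks for λ):
  λ = 6: algebraic multiplicity = 3, geometric multiplicity = 2

Determining the block sizes for each eigenvalue:
  λ = 6: 2 blocks summing to 3 forces exactly one block of size 2 and the rest size 1 → block sizes [2, 1]

Assembling the blocks gives a Jordan form
J =
  [6, 1, 0]
  [0, 6, 0]
  [0, 0, 6]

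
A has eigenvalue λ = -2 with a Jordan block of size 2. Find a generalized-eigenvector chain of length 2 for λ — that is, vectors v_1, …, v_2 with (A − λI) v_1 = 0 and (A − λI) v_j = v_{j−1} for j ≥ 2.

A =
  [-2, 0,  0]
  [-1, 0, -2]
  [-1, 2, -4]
A Jordan chain for λ = -2 of length 2:
v_1 = (0, -1, -1)ᵀ
v_2 = (1, 0, 0)ᵀ

Let N = A − (-2)·I. We want v_2 with N^2 v_2 = 0 but N^1 v_2 ≠ 0; then v_{j-1} := N · v_j for j = 2, …, 2.

Pick v_2 = (1, 0, 0)ᵀ.
Then v_1 = N · v_2 = (0, -1, -1)ᵀ.

Sanity check: (A − (-2)·I) v_1 = (0, 0, 0)ᵀ = 0. ✓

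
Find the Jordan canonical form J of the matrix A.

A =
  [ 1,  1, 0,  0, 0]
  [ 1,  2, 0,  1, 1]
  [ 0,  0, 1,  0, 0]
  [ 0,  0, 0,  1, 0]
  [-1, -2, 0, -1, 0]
J_3(1) ⊕ J_1(1) ⊕ J_1(1)

The characteristic polynomial is
  det(x·I − A) = x^5 - 5*x^4 + 10*x^3 - 10*x^2 + 5*x - 1 = (x - 1)^5

Eigenvalues and multiplicities (the geometric multiplicity of λ is n − rank(A − λI), which equals the number of Jordan blocks for λ):
  λ = 1: algebraic multiplicity = 5, geometric multiplicity = 3

Determining the block sizes for each eigenvalue:
  λ = 1: with am = 5 and gm = 3, the partition is not yet determined (e.g. several partitions of 5 into 3 parts exist). Let N = A − (1)·I. Computing rank(N^1) = 2, rank(N^2) = 1, rank(N^3) = 0; the number of blocks of size ≥ j is rank(N^{j−1}) − rank(N^j), giving [3, 1, 1]. So we have 1 block(s) of size 3, 2 block(s) of size 1 → block sizes [3, 1, 1]

Assembling the blocks gives a Jordan form
J =
  [1, 1, 0, 0, 0]
  [0, 1, 1, 0, 0]
  [0, 0, 1, 0, 0]
  [0, 0, 0, 1, 0]
  [0, 0, 0, 0, 1]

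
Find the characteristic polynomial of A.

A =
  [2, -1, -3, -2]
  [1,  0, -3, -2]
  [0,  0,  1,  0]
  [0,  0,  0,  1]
x^4 - 4*x^3 + 6*x^2 - 4*x + 1

Expanding det(x·I − A) (e.g. by cofactor expansion or by noting that A is similar to its Jordan form J, which has the same characteristic polynomial as A) gives
  χ_A(x) = x^4 - 4*x^3 + 6*x^2 - 4*x + 1
which factors as (x - 1)^4. The eigenvalues (with algebraic multiplicities) are λ = 1 with multiplicity 4.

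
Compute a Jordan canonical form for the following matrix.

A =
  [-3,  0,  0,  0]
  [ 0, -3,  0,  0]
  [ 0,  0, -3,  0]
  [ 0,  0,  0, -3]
J_1(-3) ⊕ J_1(-3) ⊕ J_1(-3) ⊕ J_1(-3)

The characteristic polynomial is
  det(x·I − A) = x^4 + 12*x^3 + 54*x^2 + 108*x + 81 = (x + 3)^4

Eigenvalues and multiplicities (the geometric multiplicity of λ is n − rank(A − λI), which equals the number of Jordan blocks for λ):
  λ = -3: algebraic multiplicity = 4, geometric multiplicity = 4

Determining the block sizes for each eigenvalue:
  λ = -3: gm = am = 4, so every block has size 1 → block sizes [1, 1, 1, 1]

Assembling the blocks gives a Jordan form
J =
  [-3,  0,  0,  0]
  [ 0, -3,  0,  0]
  [ 0,  0, -3,  0]
  [ 0,  0,  0, -3]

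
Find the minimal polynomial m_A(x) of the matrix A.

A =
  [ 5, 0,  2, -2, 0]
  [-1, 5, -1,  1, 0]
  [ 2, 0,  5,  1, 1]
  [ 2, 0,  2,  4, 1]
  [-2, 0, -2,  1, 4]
x^3 - 13*x^2 + 55*x - 75

The characteristic polynomial is χ_A(x) = (x - 5)^4*(x - 3), so the eigenvalues are known. The minimal polynomial is
  m_A(x) = Π_λ (x − λ)^{k_λ}
where k_λ is the size of the *largest* Jordan block for λ (equivalently, the smallest k with (A − λI)^k v = 0 for every generalised eigenvector v of λ).

  λ = 3: largest Jordan block has size 1, contributing (x − 3)
  λ = 5: largest Jordan block has size 2, contributing (x − 5)^2

So m_A(x) = (x - 5)^2*(x - 3) = x^3 - 13*x^2 + 55*x - 75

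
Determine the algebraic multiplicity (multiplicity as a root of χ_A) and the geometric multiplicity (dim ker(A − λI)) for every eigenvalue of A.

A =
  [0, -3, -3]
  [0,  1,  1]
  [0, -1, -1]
λ = 0: alg = 3, geom = 2

Step 1 — factor the characteristic polynomial to read off the algebraic multiplicities:
  χ_A(x) = x^3

Step 2 — compute geometric multiplicities via the rank-nullity identity g(λ) = n − rank(A − λI):
  rank(A − (0)·I) = 1, so dim ker(A − (0)·I) = n − 1 = 2

Summary:
  λ = 0: algebraic multiplicity = 3, geometric multiplicity = 2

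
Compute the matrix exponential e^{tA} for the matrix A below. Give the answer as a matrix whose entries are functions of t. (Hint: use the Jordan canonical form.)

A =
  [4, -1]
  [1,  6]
e^{tA} =
  [-t*exp(5*t) + exp(5*t), -t*exp(5*t)]
  [t*exp(5*t), t*exp(5*t) + exp(5*t)]

Strategy: write A = P · J · P⁻¹ where J is a Jordan canonical form, so e^{tA} = P · e^{tJ} · P⁻¹, and e^{tJ} can be computed block-by-block.

A has Jordan form
J =
  [5, 1]
  [0, 5]
(up to reordering of blocks).

Per-block formulas:
  For a 2×2 Jordan block J_2(5): exp(t · J_2(5)) = e^(5t)·(I + t·N), where N is the 2×2 nilpotent shift.

After assembling e^{tJ} and conjugating by P, we get:

e^{tA} =
  [-t*exp(5*t) + exp(5*t), -t*exp(5*t)]
  [t*exp(5*t), t*exp(5*t) + exp(5*t)]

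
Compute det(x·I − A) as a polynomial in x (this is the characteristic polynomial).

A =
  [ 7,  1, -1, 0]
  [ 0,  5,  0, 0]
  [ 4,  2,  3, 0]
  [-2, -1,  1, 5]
x^4 - 20*x^3 + 150*x^2 - 500*x + 625

Expanding det(x·I − A) (e.g. by cofactor expansion or by noting that A is similar to its Jordan form J, which has the same characteristic polynomial as A) gives
  χ_A(x) = x^4 - 20*x^3 + 150*x^2 - 500*x + 625
which factors as (x - 5)^4. The eigenvalues (with algebraic multiplicities) are λ = 5 with multiplicity 4.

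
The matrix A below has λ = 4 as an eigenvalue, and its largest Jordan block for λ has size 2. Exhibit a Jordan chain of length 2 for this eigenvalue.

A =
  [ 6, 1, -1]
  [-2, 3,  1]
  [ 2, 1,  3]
A Jordan chain for λ = 4 of length 2:
v_1 = (2, -2, 2)ᵀ
v_2 = (1, 0, 0)ᵀ

Let N = A − (4)·I. We want v_2 with N^2 v_2 = 0 but N^1 v_2 ≠ 0; then v_{j-1} := N · v_j for j = 2, …, 2.

Pick v_2 = (1, 0, 0)ᵀ.
Then v_1 = N · v_2 = (2, -2, 2)ᵀ.

Sanity check: (A − (4)·I) v_1 = (0, 0, 0)ᵀ = 0. ✓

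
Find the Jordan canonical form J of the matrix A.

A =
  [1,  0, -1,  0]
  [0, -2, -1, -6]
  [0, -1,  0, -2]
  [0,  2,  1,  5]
J_3(1) ⊕ J_1(1)

The characteristic polynomial is
  det(x·I − A) = x^4 - 4*x^3 + 6*x^2 - 4*x + 1 = (x - 1)^4

Eigenvalues and multiplicities (the geometric multiplicity of λ is n − rank(A − λI), which equals the number of Jordan blocks for λ):
  λ = 1: algebraic multiplicity = 4, geometric multiplicity = 2

Determining the block sizes for each eigenvalue:
  λ = 1: with am = 4 and gm = 2, the partition is not yet determined (e.g. several partitions of 4 into 2 parts exist). Let N = A − (1)·I. Computing rank(N^1) = 2, rank(N^2) = 1, rank(N^3) = 0; the number of blocks of size ≥ j is rank(N^{j−1}) − rank(N^j), giving [2, 1, 1]. So we have 1 block(s) of size 3, 1 block(s) of size 1 → block sizes [3, 1]

Assembling the blocks gives a Jordan form
J =
  [1, 1, 0, 0]
  [0, 1, 1, 0]
  [0, 0, 1, 0]
  [0, 0, 0, 1]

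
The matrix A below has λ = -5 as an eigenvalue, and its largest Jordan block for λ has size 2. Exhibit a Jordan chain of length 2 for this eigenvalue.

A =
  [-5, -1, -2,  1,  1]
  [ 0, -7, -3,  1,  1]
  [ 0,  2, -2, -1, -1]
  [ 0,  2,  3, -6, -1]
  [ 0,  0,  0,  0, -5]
A Jordan chain for λ = -5 of length 2:
v_1 = (-1, -2, 2, 2, 0)ᵀ
v_2 = (0, 1, 0, 0, 0)ᵀ

Let N = A − (-5)·I. We want v_2 with N^2 v_2 = 0 but N^1 v_2 ≠ 0; then v_{j-1} := N · v_j for j = 2, …, 2.

Pick v_2 = (0, 1, 0, 0, 0)ᵀ.
Then v_1 = N · v_2 = (-1, -2, 2, 2, 0)ᵀ.

Sanity check: (A − (-5)·I) v_1 = (0, 0, 0, 0, 0)ᵀ = 0. ✓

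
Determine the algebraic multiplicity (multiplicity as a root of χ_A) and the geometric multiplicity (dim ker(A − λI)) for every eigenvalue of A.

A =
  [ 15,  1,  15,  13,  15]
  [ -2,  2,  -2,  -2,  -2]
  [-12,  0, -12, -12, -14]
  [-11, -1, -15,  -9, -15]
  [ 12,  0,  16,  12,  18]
λ = 2: alg = 3, geom = 2; λ = 4: alg = 2, geom = 2

Step 1 — factor the characteristic polynomial to read off the algebraic multiplicities:
  χ_A(x) = (x - 4)^2*(x - 2)^3

Step 2 — compute geometric multiplicities via the rank-nullity identity g(λ) = n − rank(A − λI):
  rank(A − (2)·I) = 3, so dim ker(A − (2)·I) = n − 3 = 2
  rank(A − (4)·I) = 3, so dim ker(A − (4)·I) = n − 3 = 2

Summary:
  λ = 2: algebraic multiplicity = 3, geometric multiplicity = 2
  λ = 4: algebraic multiplicity = 2, geometric multiplicity = 2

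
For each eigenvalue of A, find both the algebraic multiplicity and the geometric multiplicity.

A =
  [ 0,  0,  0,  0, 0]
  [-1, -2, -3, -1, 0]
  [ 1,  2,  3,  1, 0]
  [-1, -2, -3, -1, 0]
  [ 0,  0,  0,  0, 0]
λ = 0: alg = 5, geom = 4

Step 1 — factor the characteristic polynomial to read off the algebraic multiplicities:
  χ_A(x) = x^5

Step 2 — compute geometric multiplicities via the rank-nullity identity g(λ) = n − rank(A − λI):
  rank(A − (0)·I) = 1, so dim ker(A − (0)·I) = n − 1 = 4

Summary:
  λ = 0: algebraic multiplicity = 5, geometric multiplicity = 4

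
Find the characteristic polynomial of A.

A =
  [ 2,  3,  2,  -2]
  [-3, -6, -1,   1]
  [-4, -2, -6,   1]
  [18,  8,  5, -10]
x^4 + 20*x^3 + 150*x^2 + 500*x + 625

Expanding det(x·I − A) (e.g. by cofactor expansion or by noting that A is similar to its Jordan form J, which has the same characteristic polynomial as A) gives
  χ_A(x) = x^4 + 20*x^3 + 150*x^2 + 500*x + 625
which factors as (x + 5)^4. The eigenvalues (with algebraic multiplicities) are λ = -5 with multiplicity 4.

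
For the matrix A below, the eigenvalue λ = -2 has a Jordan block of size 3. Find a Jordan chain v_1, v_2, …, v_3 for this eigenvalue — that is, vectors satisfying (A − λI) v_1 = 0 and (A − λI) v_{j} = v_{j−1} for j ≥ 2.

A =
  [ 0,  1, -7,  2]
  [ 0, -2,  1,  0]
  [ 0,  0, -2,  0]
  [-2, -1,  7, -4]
A Jordan chain for λ = -2 of length 3:
v_1 = (1, 0, 0, -1)ᵀ
v_2 = (-7, 1, 0, 7)ᵀ
v_3 = (0, 0, 1, 0)ᵀ

Let N = A − (-2)·I. We want v_3 with N^3 v_3 = 0 but N^2 v_3 ≠ 0; then v_{j-1} := N · v_j for j = 3, …, 2.

Pick v_3 = (0, 0, 1, 0)ᵀ.
Then v_2 = N · v_3 = (-7, 1, 0, 7)ᵀ.
Then v_1 = N · v_2 = (1, 0, 0, -1)ᵀ.

Sanity check: (A − (-2)·I) v_1 = (0, 0, 0, 0)ᵀ = 0. ✓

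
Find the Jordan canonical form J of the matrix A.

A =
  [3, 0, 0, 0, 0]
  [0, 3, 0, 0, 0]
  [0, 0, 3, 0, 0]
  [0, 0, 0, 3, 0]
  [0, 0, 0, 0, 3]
J_1(3) ⊕ J_1(3) ⊕ J_1(3) ⊕ J_1(3) ⊕ J_1(3)

The characteristic polynomial is
  det(x·I − A) = x^5 - 15*x^4 + 90*x^3 - 270*x^2 + 405*x - 243 = (x - 3)^5

Eigenvalues and multiplicities (the geometric multiplicity of λ is n − rank(A − λI), which equals the number of Jordan blocks for λ):
  λ = 3: algebraic multiplicity = 5, geometric multiplicity = 5

Determining the block sizes for each eigenvalue:
  λ = 3: gm = am = 5, so every block has size 1 → block sizes [1, 1, 1, 1, 1]

Assembling the blocks gives a Jordan form
J =
  [3, 0, 0, 0, 0]
  [0, 3, 0, 0, 0]
  [0, 0, 3, 0, 0]
  [0, 0, 0, 3, 0]
  [0, 0, 0, 0, 3]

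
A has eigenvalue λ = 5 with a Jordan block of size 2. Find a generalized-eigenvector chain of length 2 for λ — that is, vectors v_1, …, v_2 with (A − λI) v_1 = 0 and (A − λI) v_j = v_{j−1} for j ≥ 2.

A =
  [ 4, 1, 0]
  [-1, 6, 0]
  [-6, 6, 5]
A Jordan chain for λ = 5 of length 2:
v_1 = (-1, -1, -6)ᵀ
v_2 = (1, 0, 0)ᵀ

Let N = A − (5)·I. We want v_2 with N^2 v_2 = 0 but N^1 v_2 ≠ 0; then v_{j-1} := N · v_j for j = 2, …, 2.

Pick v_2 = (1, 0, 0)ᵀ.
Then v_1 = N · v_2 = (-1, -1, -6)ᵀ.

Sanity check: (A − (5)·I) v_1 = (0, 0, 0)ᵀ = 0. ✓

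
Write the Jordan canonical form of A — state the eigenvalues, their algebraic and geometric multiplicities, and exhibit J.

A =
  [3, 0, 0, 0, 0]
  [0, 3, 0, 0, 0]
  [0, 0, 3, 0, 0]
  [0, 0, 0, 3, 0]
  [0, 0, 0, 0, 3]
J_1(3) ⊕ J_1(3) ⊕ J_1(3) ⊕ J_1(3) ⊕ J_1(3)

The characteristic polynomial is
  det(x·I − A) = x^5 - 15*x^4 + 90*x^3 - 270*x^2 + 405*x - 243 = (x - 3)^5

Eigenvalues and multiplicities (the geometric multiplicity of λ is n − rank(A − λI), which equals the number of Jordan blocks for λ):
  λ = 3: algebraic multiplicity = 5, geometric multiplicity = 5

Determining the block sizes for each eigenvalue:
  λ = 3: gm = am = 5, so every block has size 1 → block sizes [1, 1, 1, 1, 1]

Assembling the blocks gives a Jordan form
J =
  [3, 0, 0, 0, 0]
  [0, 3, 0, 0, 0]
  [0, 0, 3, 0, 0]
  [0, 0, 0, 3, 0]
  [0, 0, 0, 0, 3]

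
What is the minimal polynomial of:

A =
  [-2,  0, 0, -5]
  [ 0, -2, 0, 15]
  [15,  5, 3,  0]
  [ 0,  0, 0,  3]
x^2 - x - 6

The characteristic polynomial is χ_A(x) = (x - 3)^2*(x + 2)^2, so the eigenvalues are known. The minimal polynomial is
  m_A(x) = Π_λ (x − λ)^{k_λ}
where k_λ is the size of the *largest* Jordan block for λ (equivalently, the smallest k with (A − λI)^k v = 0 for every generalised eigenvector v of λ).

  λ = -2: largest Jordan block has size 1, contributing (x + 2)
  λ = 3: largest Jordan block has size 1, contributing (x − 3)

So m_A(x) = (x - 3)*(x + 2) = x^2 - x - 6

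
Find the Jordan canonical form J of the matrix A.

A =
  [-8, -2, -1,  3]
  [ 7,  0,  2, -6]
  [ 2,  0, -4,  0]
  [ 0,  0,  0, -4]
J_3(-4) ⊕ J_1(-4)

The characteristic polynomial is
  det(x·I − A) = x^4 + 16*x^3 + 96*x^2 + 256*x + 256 = (x + 4)^4

Eigenvalues and multiplicities (the geometric multiplicity of λ is n − rank(A − λI), which equals the number of Jordan blocks for λ):
  λ = -4: algebraic multiplicity = 4, geometric multiplicity = 2

Determining the block sizes for each eigenvalue:
  λ = -4: with am = 4 and gm = 2, the partition is not yet determined (e.g. several partitions of 4 into 2 parts exist). Let N = A − (-4)·I. Computing rank(N^1) = 2, rank(N^2) = 1, rank(N^3) = 0; the number of blocks of size ≥ j is rank(N^{j−1}) − rank(N^j), giving [2, 1, 1]. So we have 1 block(s) of size 3, 1 block(s) of size 1 → block sizes [3, 1]

Assembling the blocks gives a Jordan form
J =
  [-4,  1,  0,  0]
  [ 0, -4,  1,  0]
  [ 0,  0, -4,  0]
  [ 0,  0,  0, -4]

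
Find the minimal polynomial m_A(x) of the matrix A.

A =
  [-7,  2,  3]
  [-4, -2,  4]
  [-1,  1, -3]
x^3 + 12*x^2 + 48*x + 64

The characteristic polynomial is χ_A(x) = (x + 4)^3, so the eigenvalues are known. The minimal polynomial is
  m_A(x) = Π_λ (x − λ)^{k_λ}
where k_λ is the size of the *largest* Jordan block for λ (equivalently, the smallest k with (A − λI)^k v = 0 for every generalised eigenvector v of λ).

  λ = -4: largest Jordan block has size 3, contributing (x + 4)^3

So m_A(x) = (x + 4)^3 = x^3 + 12*x^2 + 48*x + 64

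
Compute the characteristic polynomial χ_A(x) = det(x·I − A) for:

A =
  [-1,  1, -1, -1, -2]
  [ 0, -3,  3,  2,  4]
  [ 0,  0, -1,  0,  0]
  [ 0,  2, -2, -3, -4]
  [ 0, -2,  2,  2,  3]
x^5 + 5*x^4 + 10*x^3 + 10*x^2 + 5*x + 1

Expanding det(x·I − A) (e.g. by cofactor expansion or by noting that A is similar to its Jordan form J, which has the same characteristic polynomial as A) gives
  χ_A(x) = x^5 + 5*x^4 + 10*x^3 + 10*x^2 + 5*x + 1
which factors as (x + 1)^5. The eigenvalues (with algebraic multiplicities) are λ = -1 with multiplicity 5.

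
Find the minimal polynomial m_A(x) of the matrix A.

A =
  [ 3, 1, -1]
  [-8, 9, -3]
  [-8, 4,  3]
x^3 - 15*x^2 + 75*x - 125

The characteristic polynomial is χ_A(x) = (x - 5)^3, so the eigenvalues are known. The minimal polynomial is
  m_A(x) = Π_λ (x − λ)^{k_λ}
where k_λ is the size of the *largest* Jordan block for λ (equivalently, the smallest k with (A − λI)^k v = 0 for every generalised eigenvector v of λ).

  λ = 5: largest Jordan block has size 3, contributing (x − 5)^3

So m_A(x) = (x - 5)^3 = x^3 - 15*x^2 + 75*x - 125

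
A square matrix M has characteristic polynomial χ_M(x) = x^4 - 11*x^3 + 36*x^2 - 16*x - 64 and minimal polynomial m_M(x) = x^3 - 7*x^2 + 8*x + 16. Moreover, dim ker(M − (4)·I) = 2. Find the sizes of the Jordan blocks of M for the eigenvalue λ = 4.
Block sizes for λ = 4: [2, 1]

Step 1 — from the characteristic polynomial, algebraic multiplicity of λ = 4 is 3. From dim ker(M − (4)·I) = 2, there are exactly 2 Jordan blocks for λ = 4.
Step 2 — from the minimal polynomial, the factor (x − 4)^2 tells us the largest block for λ = 4 has size 2.
Step 3 — with total size 3, 2 blocks, and largest block 2, the block sizes (in nonincreasing order) are [2, 1].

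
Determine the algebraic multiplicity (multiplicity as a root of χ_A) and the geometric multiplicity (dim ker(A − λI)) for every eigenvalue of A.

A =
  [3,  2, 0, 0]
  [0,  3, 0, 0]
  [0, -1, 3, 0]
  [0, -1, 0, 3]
λ = 3: alg = 4, geom = 3

Step 1 — factor the characteristic polynomial to read off the algebraic multiplicities:
  χ_A(x) = (x - 3)^4

Step 2 — compute geometric multiplicities via the rank-nullity identity g(λ) = n − rank(A − λI):
  rank(A − (3)·I) = 1, so dim ker(A − (3)·I) = n − 1 = 3

Summary:
  λ = 3: algebraic multiplicity = 4, geometric multiplicity = 3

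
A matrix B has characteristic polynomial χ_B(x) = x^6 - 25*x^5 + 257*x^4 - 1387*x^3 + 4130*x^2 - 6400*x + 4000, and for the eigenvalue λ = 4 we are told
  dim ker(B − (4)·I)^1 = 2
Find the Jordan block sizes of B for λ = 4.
Block sizes for λ = 4: [1, 1]

From the dimensions of kernels of powers, the number of Jordan blocks of size at least j is d_j − d_{j−1} where d_j = dim ker(N^j) (with d_0 = 0). Computing the differences gives [2].
The number of blocks of size exactly k is (#blocks of size ≥ k) − (#blocks of size ≥ k + 1), so the partition is: 2 block(s) of size 1.
In nonincreasing order the block sizes are [1, 1].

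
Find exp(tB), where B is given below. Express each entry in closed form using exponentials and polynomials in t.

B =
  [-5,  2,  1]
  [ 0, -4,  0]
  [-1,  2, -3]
e^{tB} =
  [-t*exp(-4*t) + exp(-4*t), 2*t*exp(-4*t), t*exp(-4*t)]
  [0, exp(-4*t), 0]
  [-t*exp(-4*t), 2*t*exp(-4*t), t*exp(-4*t) + exp(-4*t)]

Strategy: write B = P · J · P⁻¹ where J is a Jordan canonical form, so e^{tB} = P · e^{tJ} · P⁻¹, and e^{tJ} can be computed block-by-block.

B has Jordan form
J =
  [-4,  1,  0]
  [ 0, -4,  0]
  [ 0,  0, -4]
(up to reordering of blocks).

Per-block formulas:
  For a 2×2 Jordan block J_2(-4): exp(t · J_2(-4)) = e^(-4t)·(I + t·N), where N is the 2×2 nilpotent shift.
  For a 1×1 block at λ = -4: exp(t · [-4]) = [e^(-4t)].

After assembling e^{tJ} and conjugating by P, we get:

e^{tB} =
  [-t*exp(-4*t) + exp(-4*t), 2*t*exp(-4*t), t*exp(-4*t)]
  [0, exp(-4*t), 0]
  [-t*exp(-4*t), 2*t*exp(-4*t), t*exp(-4*t) + exp(-4*t)]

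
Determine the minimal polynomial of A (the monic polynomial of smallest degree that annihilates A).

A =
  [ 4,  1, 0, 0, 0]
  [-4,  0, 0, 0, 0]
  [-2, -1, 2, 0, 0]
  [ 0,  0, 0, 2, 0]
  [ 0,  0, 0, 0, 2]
x^2 - 4*x + 4

The characteristic polynomial is χ_A(x) = (x - 2)^5, so the eigenvalues are known. The minimal polynomial is
  m_A(x) = Π_λ (x − λ)^{k_λ}
where k_λ is the size of the *largest* Jordan block for λ (equivalently, the smallest k with (A − λI)^k v = 0 for every generalised eigenvector v of λ).

  λ = 2: largest Jordan block has size 2, contributing (x − 2)^2

So m_A(x) = (x - 2)^2 = x^2 - 4*x + 4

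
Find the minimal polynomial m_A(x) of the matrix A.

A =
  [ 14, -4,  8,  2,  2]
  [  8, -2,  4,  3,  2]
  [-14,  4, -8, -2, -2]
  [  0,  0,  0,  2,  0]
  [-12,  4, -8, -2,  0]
x^3 - 4*x^2 + 4*x

The characteristic polynomial is χ_A(x) = x^2*(x - 2)^3, so the eigenvalues are known. The minimal polynomial is
  m_A(x) = Π_λ (x − λ)^{k_λ}
where k_λ is the size of the *largest* Jordan block for λ (equivalently, the smallest k with (A − λI)^k v = 0 for every generalised eigenvector v of λ).

  λ = 0: largest Jordan block has size 1, contributing (x − 0)
  λ = 2: largest Jordan block has size 2, contributing (x − 2)^2

So m_A(x) = x*(x - 2)^2 = x^3 - 4*x^2 + 4*x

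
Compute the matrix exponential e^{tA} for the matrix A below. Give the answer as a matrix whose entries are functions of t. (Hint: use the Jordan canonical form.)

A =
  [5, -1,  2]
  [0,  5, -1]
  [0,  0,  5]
e^{tA} =
  [exp(5*t), -t*exp(5*t), t^2*exp(5*t)/2 + 2*t*exp(5*t)]
  [0, exp(5*t), -t*exp(5*t)]
  [0, 0, exp(5*t)]

Strategy: write A = P · J · P⁻¹ where J is a Jordan canonical form, so e^{tA} = P · e^{tJ} · P⁻¹, and e^{tJ} can be computed block-by-block.

A has Jordan form
J =
  [5, 1, 0]
  [0, 5, 1]
  [0, 0, 5]
(up to reordering of blocks).

Per-block formulas:
  For a 3×3 Jordan block J_3(5): exp(t · J_3(5)) = e^(5t)·(I + t·N + (t^2/2)·N^2), where N is the 3×3 nilpotent shift.

After assembling e^{tJ} and conjugating by P, we get:

e^{tA} =
  [exp(5*t), -t*exp(5*t), t^2*exp(5*t)/2 + 2*t*exp(5*t)]
  [0, exp(5*t), -t*exp(5*t)]
  [0, 0, exp(5*t)]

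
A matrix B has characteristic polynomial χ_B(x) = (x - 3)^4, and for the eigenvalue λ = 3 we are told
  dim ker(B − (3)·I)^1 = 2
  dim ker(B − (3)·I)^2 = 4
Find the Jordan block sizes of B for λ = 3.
Block sizes for λ = 3: [2, 2]

From the dimensions of kernels of powers, the number of Jordan blocks of size at least j is d_j − d_{j−1} where d_j = dim ker(N^j) (with d_0 = 0). Computing the differences gives [2, 2].
The number of blocks of size exactly k is (#blocks of size ≥ k) − (#blocks of size ≥ k + 1), so the partition is: 2 block(s) of size 2.
In nonincreasing order the block sizes are [2, 2].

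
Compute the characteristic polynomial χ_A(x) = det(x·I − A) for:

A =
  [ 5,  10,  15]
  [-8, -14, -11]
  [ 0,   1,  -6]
x^3 + 15*x^2 + 75*x + 125

Expanding det(x·I − A) (e.g. by cofactor expansion or by noting that A is similar to its Jordan form J, which has the same characteristic polynomial as A) gives
  χ_A(x) = x^3 + 15*x^2 + 75*x + 125
which factors as (x + 5)^3. The eigenvalues (with algebraic multiplicities) are λ = -5 with multiplicity 3.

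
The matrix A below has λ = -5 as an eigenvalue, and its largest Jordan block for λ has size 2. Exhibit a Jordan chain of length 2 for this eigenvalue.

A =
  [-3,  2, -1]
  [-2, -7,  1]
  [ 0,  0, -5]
A Jordan chain for λ = -5 of length 2:
v_1 = (2, -2, 0)ᵀ
v_2 = (1, 0, 0)ᵀ

Let N = A − (-5)·I. We want v_2 with N^2 v_2 = 0 but N^1 v_2 ≠ 0; then v_{j-1} := N · v_j for j = 2, …, 2.

Pick v_2 = (1, 0, 0)ᵀ.
Then v_1 = N · v_2 = (2, -2, 0)ᵀ.

Sanity check: (A − (-5)·I) v_1 = (0, 0, 0)ᵀ = 0. ✓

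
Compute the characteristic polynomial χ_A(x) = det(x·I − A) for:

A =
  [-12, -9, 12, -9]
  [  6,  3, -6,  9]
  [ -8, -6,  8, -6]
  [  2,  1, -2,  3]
x^4 - 2*x^3

Expanding det(x·I − A) (e.g. by cofactor expansion or by noting that A is similar to its Jordan form J, which has the same characteristic polynomial as A) gives
  χ_A(x) = x^4 - 2*x^3
which factors as x^3*(x - 2). The eigenvalues (with algebraic multiplicities) are λ = 0 with multiplicity 3, λ = 2 with multiplicity 1.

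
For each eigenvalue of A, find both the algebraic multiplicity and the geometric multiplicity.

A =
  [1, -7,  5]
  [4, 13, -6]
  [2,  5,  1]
λ = 5: alg = 3, geom = 1

Step 1 — factor the characteristic polynomial to read off the algebraic multiplicities:
  χ_A(x) = (x - 5)^3

Step 2 — compute geometric multiplicities via the rank-nullity identity g(λ) = n − rank(A − λI):
  rank(A − (5)·I) = 2, so dim ker(A − (5)·I) = n − 2 = 1

Summary:
  λ = 5: algebraic multiplicity = 3, geometric multiplicity = 1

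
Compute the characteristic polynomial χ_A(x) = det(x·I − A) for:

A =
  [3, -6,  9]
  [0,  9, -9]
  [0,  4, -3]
x^3 - 9*x^2 + 27*x - 27

Expanding det(x·I − A) (e.g. by cofactor expansion or by noting that A is similar to its Jordan form J, which has the same characteristic polynomial as A) gives
  χ_A(x) = x^3 - 9*x^2 + 27*x - 27
which factors as (x - 3)^3. The eigenvalues (with algebraic multiplicities) are λ = 3 with multiplicity 3.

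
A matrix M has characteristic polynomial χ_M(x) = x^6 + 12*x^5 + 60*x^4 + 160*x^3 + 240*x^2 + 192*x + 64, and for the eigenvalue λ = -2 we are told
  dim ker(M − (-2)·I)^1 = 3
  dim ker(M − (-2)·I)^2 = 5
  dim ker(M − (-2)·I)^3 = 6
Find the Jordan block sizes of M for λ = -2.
Block sizes for λ = -2: [3, 2, 1]

From the dimensions of kernels of powers, the number of Jordan blocks of size at least j is d_j − d_{j−1} where d_j = dim ker(N^j) (with d_0 = 0). Computing the differences gives [3, 2, 1].
The number of blocks of size exactly k is (#blocks of size ≥ k) − (#blocks of size ≥ k + 1), so the partition is: 1 block(s) of size 1, 1 block(s) of size 2, 1 block(s) of size 3.
In nonincreasing order the block sizes are [3, 2, 1].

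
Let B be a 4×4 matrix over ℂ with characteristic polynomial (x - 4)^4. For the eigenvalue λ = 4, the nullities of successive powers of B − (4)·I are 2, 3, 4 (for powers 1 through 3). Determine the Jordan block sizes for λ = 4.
Block sizes for λ = 4: [3, 1]

From the dimensions of kernels of powers, the number of Jordan blocks of size at least j is d_j − d_{j−1} where d_j = dim ker(N^j) (with d_0 = 0). Computing the differences gives [2, 1, 1].
The number of blocks of size exactly k is (#blocks of size ≥ k) − (#blocks of size ≥ k + 1), so the partition is: 1 block(s) of size 1, 1 block(s) of size 3.
In nonincreasing order the block sizes are [3, 1].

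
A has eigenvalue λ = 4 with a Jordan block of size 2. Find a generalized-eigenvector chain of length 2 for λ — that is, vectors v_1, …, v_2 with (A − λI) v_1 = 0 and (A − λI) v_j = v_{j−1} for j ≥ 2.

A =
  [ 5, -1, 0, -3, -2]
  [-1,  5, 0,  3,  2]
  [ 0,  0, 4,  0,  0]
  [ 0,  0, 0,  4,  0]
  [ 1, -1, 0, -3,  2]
A Jordan chain for λ = 4 of length 2:
v_1 = (1, -1, 0, 0, 1)ᵀ
v_2 = (1, 0, 0, 0, 0)ᵀ

Let N = A − (4)·I. We want v_2 with N^2 v_2 = 0 but N^1 v_2 ≠ 0; then v_{j-1} := N · v_j for j = 2, …, 2.

Pick v_2 = (1, 0, 0, 0, 0)ᵀ.
Then v_1 = N · v_2 = (1, -1, 0, 0, 1)ᵀ.

Sanity check: (A − (4)·I) v_1 = (0, 0, 0, 0, 0)ᵀ = 0. ✓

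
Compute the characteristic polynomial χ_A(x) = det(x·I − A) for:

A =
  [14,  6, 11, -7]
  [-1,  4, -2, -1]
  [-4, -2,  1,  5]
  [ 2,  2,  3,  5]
x^4 - 24*x^3 + 216*x^2 - 864*x + 1296

Expanding det(x·I − A) (e.g. by cofactor expansion or by noting that A is similar to its Jordan form J, which has the same characteristic polynomial as A) gives
  χ_A(x) = x^4 - 24*x^3 + 216*x^2 - 864*x + 1296
which factors as (x - 6)^4. The eigenvalues (with algebraic multiplicities) are λ = 6 with multiplicity 4.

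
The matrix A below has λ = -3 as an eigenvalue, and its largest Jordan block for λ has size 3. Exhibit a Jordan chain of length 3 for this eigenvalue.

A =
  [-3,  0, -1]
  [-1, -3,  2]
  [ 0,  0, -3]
A Jordan chain for λ = -3 of length 3:
v_1 = (0, 1, 0)ᵀ
v_2 = (-1, 2, 0)ᵀ
v_3 = (0, 0, 1)ᵀ

Let N = A − (-3)·I. We want v_3 with N^3 v_3 = 0 but N^2 v_3 ≠ 0; then v_{j-1} := N · v_j for j = 3, …, 2.

Pick v_3 = (0, 0, 1)ᵀ.
Then v_2 = N · v_3 = (-1, 2, 0)ᵀ.
Then v_1 = N · v_2 = (0, 1, 0)ᵀ.

Sanity check: (A − (-3)·I) v_1 = (0, 0, 0)ᵀ = 0. ✓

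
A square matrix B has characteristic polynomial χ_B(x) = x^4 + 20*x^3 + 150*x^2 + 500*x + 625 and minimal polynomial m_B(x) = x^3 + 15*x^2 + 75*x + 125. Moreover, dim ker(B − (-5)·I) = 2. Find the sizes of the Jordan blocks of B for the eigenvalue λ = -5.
Block sizes for λ = -5: [3, 1]

Step 1 — from the characteristic polynomial, algebraic multiplicity of λ = -5 is 4. From dim ker(B − (-5)·I) = 2, there are exactly 2 Jordan blocks for λ = -5.
Step 2 — from the minimal polynomial, the factor (x + 5)^3 tells us the largest block for λ = -5 has size 3.
Step 3 — with total size 4, 2 blocks, and largest block 3, the block sizes (in nonincreasing order) are [3, 1].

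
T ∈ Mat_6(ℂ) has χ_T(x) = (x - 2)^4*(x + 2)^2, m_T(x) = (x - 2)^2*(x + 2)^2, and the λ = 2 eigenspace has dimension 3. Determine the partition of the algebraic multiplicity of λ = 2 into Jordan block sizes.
Block sizes for λ = 2: [2, 1, 1]

Step 1 — from the characteristic polynomial, algebraic multiplicity of λ = 2 is 4. From dim ker(T − (2)·I) = 3, there are exactly 3 Jordan blocks for λ = 2.
Step 2 — from the minimal polynomial, the factor (x − 2)^2 tells us the largest block for λ = 2 has size 2.
Step 3 — with total size 4, 3 blocks, and largest block 2, the block sizes (in nonincreasing order) are [2, 1, 1].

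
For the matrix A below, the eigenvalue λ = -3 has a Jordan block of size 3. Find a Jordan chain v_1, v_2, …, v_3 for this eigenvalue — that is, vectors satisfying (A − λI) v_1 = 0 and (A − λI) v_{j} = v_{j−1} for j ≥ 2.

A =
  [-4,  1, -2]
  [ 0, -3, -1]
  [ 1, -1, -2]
A Jordan chain for λ = -3 of length 3:
v_1 = (-1, -1, 0)ᵀ
v_2 = (-1, 0, 1)ᵀ
v_3 = (1, 0, 0)ᵀ

Let N = A − (-3)·I. We want v_3 with N^3 v_3 = 0 but N^2 v_3 ≠ 0; then v_{j-1} := N · v_j for j = 3, …, 2.

Pick v_3 = (1, 0, 0)ᵀ.
Then v_2 = N · v_3 = (-1, 0, 1)ᵀ.
Then v_1 = N · v_2 = (-1, -1, 0)ᵀ.

Sanity check: (A − (-3)·I) v_1 = (0, 0, 0)ᵀ = 0. ✓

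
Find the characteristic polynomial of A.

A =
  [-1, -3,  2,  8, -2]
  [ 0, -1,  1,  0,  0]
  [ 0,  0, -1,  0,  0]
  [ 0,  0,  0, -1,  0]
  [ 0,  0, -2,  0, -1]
x^5 + 5*x^4 + 10*x^3 + 10*x^2 + 5*x + 1

Expanding det(x·I − A) (e.g. by cofactor expansion or by noting that A is similar to its Jordan form J, which has the same characteristic polynomial as A) gives
  χ_A(x) = x^5 + 5*x^4 + 10*x^3 + 10*x^2 + 5*x + 1
which factors as (x + 1)^5. The eigenvalues (with algebraic multiplicities) are λ = -1 with multiplicity 5.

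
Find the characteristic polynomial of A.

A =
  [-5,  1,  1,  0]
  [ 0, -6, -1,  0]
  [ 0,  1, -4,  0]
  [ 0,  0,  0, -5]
x^4 + 20*x^3 + 150*x^2 + 500*x + 625

Expanding det(x·I − A) (e.g. by cofactor expansion or by noting that A is similar to its Jordan form J, which has the same characteristic polynomial as A) gives
  χ_A(x) = x^4 + 20*x^3 + 150*x^2 + 500*x + 625
which factors as (x + 5)^4. The eigenvalues (with algebraic multiplicities) are λ = -5 with multiplicity 4.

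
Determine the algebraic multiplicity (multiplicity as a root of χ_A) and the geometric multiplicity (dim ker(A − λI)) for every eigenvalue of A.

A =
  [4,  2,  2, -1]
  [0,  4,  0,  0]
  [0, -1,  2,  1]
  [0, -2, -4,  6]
λ = 4: alg = 4, geom = 2

Step 1 — factor the characteristic polynomial to read off the algebraic multiplicities:
  χ_A(x) = (x - 4)^4

Step 2 — compute geometric multiplicities via the rank-nullity identity g(λ) = n − rank(A − λI):
  rank(A − (4)·I) = 2, so dim ker(A − (4)·I) = n − 2 = 2

Summary:
  λ = 4: algebraic multiplicity = 4, geometric multiplicity = 2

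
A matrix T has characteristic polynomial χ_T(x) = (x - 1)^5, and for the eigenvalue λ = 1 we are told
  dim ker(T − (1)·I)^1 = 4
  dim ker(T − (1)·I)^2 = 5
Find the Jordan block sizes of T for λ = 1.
Block sizes for λ = 1: [2, 1, 1, 1]

From the dimensions of kernels of powers, the number of Jordan blocks of size at least j is d_j − d_{j−1} where d_j = dim ker(N^j) (with d_0 = 0). Computing the differences gives [4, 1].
The number of blocks of size exactly k is (#blocks of size ≥ k) − (#blocks of size ≥ k + 1), so the partition is: 3 block(s) of size 1, 1 block(s) of size 2.
In nonincreasing order the block sizes are [2, 1, 1, 1].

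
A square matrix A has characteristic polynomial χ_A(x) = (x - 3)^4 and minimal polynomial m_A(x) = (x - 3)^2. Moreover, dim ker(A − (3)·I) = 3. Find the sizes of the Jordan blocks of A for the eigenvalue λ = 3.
Block sizes for λ = 3: [2, 1, 1]

Step 1 — from the characteristic polynomial, algebraic multiplicity of λ = 3 is 4. From dim ker(A − (3)·I) = 3, there are exactly 3 Jordan blocks for λ = 3.
Step 2 — from the minimal polynomial, the factor (x − 3)^2 tells us the largest block for λ = 3 has size 2.
Step 3 — with total size 4, 3 blocks, and largest block 2, the block sizes (in nonincreasing order) are [2, 1, 1].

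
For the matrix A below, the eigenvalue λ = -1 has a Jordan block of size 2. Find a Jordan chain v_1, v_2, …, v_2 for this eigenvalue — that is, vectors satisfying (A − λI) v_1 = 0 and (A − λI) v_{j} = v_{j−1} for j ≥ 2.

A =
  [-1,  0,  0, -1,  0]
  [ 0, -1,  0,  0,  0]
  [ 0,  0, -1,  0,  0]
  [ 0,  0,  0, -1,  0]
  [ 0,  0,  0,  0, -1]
A Jordan chain for λ = -1 of length 2:
v_1 = (-1, 0, 0, 0, 0)ᵀ
v_2 = (0, 0, 0, 1, 0)ᵀ

Let N = A − (-1)·I. We want v_2 with N^2 v_2 = 0 but N^1 v_2 ≠ 0; then v_{j-1} := N · v_j for j = 2, …, 2.

Pick v_2 = (0, 0, 0, 1, 0)ᵀ.
Then v_1 = N · v_2 = (-1, 0, 0, 0, 0)ᵀ.

Sanity check: (A − (-1)·I) v_1 = (0, 0, 0, 0, 0)ᵀ = 0. ✓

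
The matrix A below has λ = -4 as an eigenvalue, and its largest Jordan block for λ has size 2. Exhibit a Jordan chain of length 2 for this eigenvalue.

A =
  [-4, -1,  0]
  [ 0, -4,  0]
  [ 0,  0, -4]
A Jordan chain for λ = -4 of length 2:
v_1 = (-1, 0, 0)ᵀ
v_2 = (0, 1, 0)ᵀ

Let N = A − (-4)·I. We want v_2 with N^2 v_2 = 0 but N^1 v_2 ≠ 0; then v_{j-1} := N · v_j for j = 2, …, 2.

Pick v_2 = (0, 1, 0)ᵀ.
Then v_1 = N · v_2 = (-1, 0, 0)ᵀ.

Sanity check: (A − (-4)·I) v_1 = (0, 0, 0)ᵀ = 0. ✓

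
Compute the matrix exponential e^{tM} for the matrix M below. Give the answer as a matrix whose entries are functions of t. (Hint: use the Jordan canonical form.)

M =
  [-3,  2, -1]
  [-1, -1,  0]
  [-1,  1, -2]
e^{tM} =
  [-t*exp(-2*t) + exp(-2*t), -t^2*exp(-2*t)/2 + 2*t*exp(-2*t), t^2*exp(-2*t)/2 - t*exp(-2*t)]
  [-t*exp(-2*t), -t^2*exp(-2*t)/2 + t*exp(-2*t) + exp(-2*t), t^2*exp(-2*t)/2]
  [-t*exp(-2*t), -t^2*exp(-2*t)/2 + t*exp(-2*t), t^2*exp(-2*t)/2 + exp(-2*t)]

Strategy: write M = P · J · P⁻¹ where J is a Jordan canonical form, so e^{tM} = P · e^{tJ} · P⁻¹, and e^{tJ} can be computed block-by-block.

M has Jordan form
J =
  [-2,  1,  0]
  [ 0, -2,  1]
  [ 0,  0, -2]
(up to reordering of blocks).

Per-block formulas:
  For a 3×3 Jordan block J_3(-2): exp(t · J_3(-2)) = e^(-2t)·(I + t·N + (t^2/2)·N^2), where N is the 3×3 nilpotent shift.

After assembling e^{tJ} and conjugating by P, we get:

e^{tM} =
  [-t*exp(-2*t) + exp(-2*t), -t^2*exp(-2*t)/2 + 2*t*exp(-2*t), t^2*exp(-2*t)/2 - t*exp(-2*t)]
  [-t*exp(-2*t), -t^2*exp(-2*t)/2 + t*exp(-2*t) + exp(-2*t), t^2*exp(-2*t)/2]
  [-t*exp(-2*t), -t^2*exp(-2*t)/2 + t*exp(-2*t), t^2*exp(-2*t)/2 + exp(-2*t)]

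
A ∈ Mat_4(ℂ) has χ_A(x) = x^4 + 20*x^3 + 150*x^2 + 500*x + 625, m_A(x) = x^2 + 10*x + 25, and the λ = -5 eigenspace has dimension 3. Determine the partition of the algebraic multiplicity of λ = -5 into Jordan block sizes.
Block sizes for λ = -5: [2, 1, 1]

Step 1 — from the characteristic polynomial, algebraic multiplicity of λ = -5 is 4. From dim ker(A − (-5)·I) = 3, there are exactly 3 Jordan blocks for λ = -5.
Step 2 — from the minimal polynomial, the factor (x + 5)^2 tells us the largest block for λ = -5 has size 2.
Step 3 — with total size 4, 3 blocks, and largest block 2, the block sizes (in nonincreasing order) are [2, 1, 1].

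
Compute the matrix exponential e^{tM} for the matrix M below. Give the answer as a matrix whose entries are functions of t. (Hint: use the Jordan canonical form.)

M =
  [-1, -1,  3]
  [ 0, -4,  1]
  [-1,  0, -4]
e^{tM} =
  [t^2*exp(-3*t)/2 + 2*t*exp(-3*t) + exp(-3*t), -t^2*exp(-3*t)/2 - t*exp(-3*t), t^2*exp(-3*t) + 3*t*exp(-3*t)]
  [-t^2*exp(-3*t)/2, t^2*exp(-3*t)/2 - t*exp(-3*t) + exp(-3*t), -t^2*exp(-3*t) + t*exp(-3*t)]
  [-t^2*exp(-3*t)/2 - t*exp(-3*t), t^2*exp(-3*t)/2, -t^2*exp(-3*t) - t*exp(-3*t) + exp(-3*t)]

Strategy: write M = P · J · P⁻¹ where J is a Jordan canonical form, so e^{tM} = P · e^{tJ} · P⁻¹, and e^{tJ} can be computed block-by-block.

M has Jordan form
J =
  [-3,  1,  0]
  [ 0, -3,  1]
  [ 0,  0, -3]
(up to reordering of blocks).

Per-block formulas:
  For a 3×3 Jordan block J_3(-3): exp(t · J_3(-3)) = e^(-3t)·(I + t·N + (t^2/2)·N^2), where N is the 3×3 nilpotent shift.

After assembling e^{tJ} and conjugating by P, we get:

e^{tM} =
  [t^2*exp(-3*t)/2 + 2*t*exp(-3*t) + exp(-3*t), -t^2*exp(-3*t)/2 - t*exp(-3*t), t^2*exp(-3*t) + 3*t*exp(-3*t)]
  [-t^2*exp(-3*t)/2, t^2*exp(-3*t)/2 - t*exp(-3*t) + exp(-3*t), -t^2*exp(-3*t) + t*exp(-3*t)]
  [-t^2*exp(-3*t)/2 - t*exp(-3*t), t^2*exp(-3*t)/2, -t^2*exp(-3*t) - t*exp(-3*t) + exp(-3*t)]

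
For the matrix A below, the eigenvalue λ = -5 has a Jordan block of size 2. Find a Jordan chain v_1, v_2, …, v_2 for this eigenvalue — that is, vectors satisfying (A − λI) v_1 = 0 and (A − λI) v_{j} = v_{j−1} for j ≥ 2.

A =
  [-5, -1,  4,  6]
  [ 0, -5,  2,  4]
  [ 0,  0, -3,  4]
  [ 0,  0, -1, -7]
A Jordan chain for λ = -5 of length 2:
v_1 = (-1, 0, 0, 0)ᵀ
v_2 = (0, 1, 0, 0)ᵀ

Let N = A − (-5)·I. We want v_2 with N^2 v_2 = 0 but N^1 v_2 ≠ 0; then v_{j-1} := N · v_j for j = 2, …, 2.

Pick v_2 = (0, 1, 0, 0)ᵀ.
Then v_1 = N · v_2 = (-1, 0, 0, 0)ᵀ.

Sanity check: (A − (-5)·I) v_1 = (0, 0, 0, 0)ᵀ = 0. ✓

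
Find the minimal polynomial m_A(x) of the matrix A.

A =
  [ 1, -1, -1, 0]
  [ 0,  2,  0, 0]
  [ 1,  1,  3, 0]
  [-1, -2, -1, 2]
x^2 - 4*x + 4

The characteristic polynomial is χ_A(x) = (x - 2)^4, so the eigenvalues are known. The minimal polynomial is
  m_A(x) = Π_λ (x − λ)^{k_λ}
where k_λ is the size of the *largest* Jordan block for λ (equivalently, the smallest k with (A − λI)^k v = 0 for every generalised eigenvector v of λ).

  λ = 2: largest Jordan block has size 2, contributing (x − 2)^2

So m_A(x) = (x - 2)^2 = x^2 - 4*x + 4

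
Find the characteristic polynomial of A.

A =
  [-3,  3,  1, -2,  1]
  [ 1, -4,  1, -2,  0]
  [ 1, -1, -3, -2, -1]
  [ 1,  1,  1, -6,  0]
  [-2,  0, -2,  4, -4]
x^5 + 20*x^4 + 160*x^3 + 640*x^2 + 1280*x + 1024

Expanding det(x·I − A) (e.g. by cofactor expansion or by noting that A is similar to its Jordan form J, which has the same characteristic polynomial as A) gives
  χ_A(x) = x^5 + 20*x^4 + 160*x^3 + 640*x^2 + 1280*x + 1024
which factors as (x + 4)^5. The eigenvalues (with algebraic multiplicities) are λ = -4 with multiplicity 5.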